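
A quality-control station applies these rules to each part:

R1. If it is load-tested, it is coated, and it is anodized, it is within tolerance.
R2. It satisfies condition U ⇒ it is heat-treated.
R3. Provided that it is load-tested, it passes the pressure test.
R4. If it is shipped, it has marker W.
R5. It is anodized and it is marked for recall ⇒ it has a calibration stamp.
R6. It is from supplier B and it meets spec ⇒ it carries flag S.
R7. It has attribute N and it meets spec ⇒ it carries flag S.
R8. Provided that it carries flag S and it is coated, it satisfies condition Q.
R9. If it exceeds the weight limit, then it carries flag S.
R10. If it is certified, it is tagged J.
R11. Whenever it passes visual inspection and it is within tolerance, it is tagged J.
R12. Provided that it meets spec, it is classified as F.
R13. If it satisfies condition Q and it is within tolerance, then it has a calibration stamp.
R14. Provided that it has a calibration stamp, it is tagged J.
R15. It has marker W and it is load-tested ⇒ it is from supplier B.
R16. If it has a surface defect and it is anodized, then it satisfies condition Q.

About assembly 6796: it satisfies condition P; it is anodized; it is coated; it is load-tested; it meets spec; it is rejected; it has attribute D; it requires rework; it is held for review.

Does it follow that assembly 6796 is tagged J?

Forward chaining from the given facts derives: is within tolerance, passes the pressure test, is classified as F.
Rules concluding "it is tagged J": R10 needs "it is certified"; R11 needs "it passes visual inspection"; R14 needs "it has a calibration stamp" — none of these are established.

No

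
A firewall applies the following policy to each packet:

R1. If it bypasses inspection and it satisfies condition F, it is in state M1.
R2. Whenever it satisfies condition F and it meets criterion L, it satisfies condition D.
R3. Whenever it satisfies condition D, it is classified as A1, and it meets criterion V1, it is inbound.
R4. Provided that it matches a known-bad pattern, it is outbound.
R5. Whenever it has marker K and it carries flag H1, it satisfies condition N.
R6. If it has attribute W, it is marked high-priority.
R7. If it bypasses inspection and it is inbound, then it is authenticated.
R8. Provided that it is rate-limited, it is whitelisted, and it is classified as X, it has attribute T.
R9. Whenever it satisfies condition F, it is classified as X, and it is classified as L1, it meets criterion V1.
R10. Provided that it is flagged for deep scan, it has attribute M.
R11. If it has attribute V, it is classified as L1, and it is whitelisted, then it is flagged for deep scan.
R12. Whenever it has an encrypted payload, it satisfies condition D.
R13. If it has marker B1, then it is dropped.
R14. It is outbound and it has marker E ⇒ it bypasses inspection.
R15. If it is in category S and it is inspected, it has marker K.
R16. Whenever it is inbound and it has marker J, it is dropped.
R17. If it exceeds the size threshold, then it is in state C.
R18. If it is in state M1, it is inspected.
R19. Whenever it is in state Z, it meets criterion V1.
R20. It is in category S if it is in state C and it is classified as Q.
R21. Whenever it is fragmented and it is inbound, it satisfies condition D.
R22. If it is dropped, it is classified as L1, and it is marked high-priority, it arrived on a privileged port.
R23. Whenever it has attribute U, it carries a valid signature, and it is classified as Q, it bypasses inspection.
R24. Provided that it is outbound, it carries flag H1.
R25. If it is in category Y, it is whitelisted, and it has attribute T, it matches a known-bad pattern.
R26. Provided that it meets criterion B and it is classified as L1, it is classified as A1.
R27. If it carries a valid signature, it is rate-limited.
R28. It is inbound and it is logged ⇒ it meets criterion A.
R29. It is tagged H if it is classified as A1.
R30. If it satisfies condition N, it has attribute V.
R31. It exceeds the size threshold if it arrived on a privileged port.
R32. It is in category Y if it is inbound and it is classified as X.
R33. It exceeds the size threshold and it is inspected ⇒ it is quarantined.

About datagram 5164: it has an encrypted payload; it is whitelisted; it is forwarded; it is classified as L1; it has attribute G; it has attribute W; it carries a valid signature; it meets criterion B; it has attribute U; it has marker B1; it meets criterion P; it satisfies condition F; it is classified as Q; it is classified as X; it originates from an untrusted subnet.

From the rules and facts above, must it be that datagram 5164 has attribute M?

Yes

By R6 (it has attribute W): it is marked high-priority.
By R9 (it satisfies condition F, it is classified as X, it is classified as L1): it meets criterion V1.
By R12 (it has an encrypted payload): it satisfies condition D.
By R13 (it has marker B1): it is dropped.
By R22 (it is dropped, it is classified as L1, it is marked high-priority): it arrived on a privileged port.
By R23 (it has attribute U, it carries a valid signature, it is classified as Q): it bypasses inspection.
By R26 (it meets criterion B, it is classified as L1): it is classified as A1.
By R27 (it carries a valid signature): it is rate-limited.
By R31 (it arrived on a privileged port): it exceeds the size threshold.
By R1 (it bypasses inspection, it satisfies condition F): it is in state M1.
By R3 (it satisfies condition D, it is classified as A1, it meets criterion V1): it is inbound.
By R8 (it is rate-limited, it is whitelisted, it is classified as X): it has attribute T.
By R17 (it exceeds the size threshold): it is in state C.
By R18 (it is in state M1): it is inspected.
By R20 (it is in state C, it is classified as Q): it is in category S.
By R32 (it is inbound, it is classified as X): it is in category Y.
By R15 (it is in category S, it is inspected): it has marker K.
By R25 (it is in category Y, it is whitelisted, it has attribute T): it matches a known-bad pattern.
By R4 (it matches a known-bad pattern): it is outbound.
By R24 (it is outbound): it carries flag H1.
By R5 (it has marker K, it carries flag H1): it satisfies condition N.
By R30 (it satisfies condition N): it has attribute V.
By R11 (it has attribute V, it is classified as L1, it is whitelisted): it is flagged for deep scan.
By R10 (it is flagged for deep scan): it has attribute M.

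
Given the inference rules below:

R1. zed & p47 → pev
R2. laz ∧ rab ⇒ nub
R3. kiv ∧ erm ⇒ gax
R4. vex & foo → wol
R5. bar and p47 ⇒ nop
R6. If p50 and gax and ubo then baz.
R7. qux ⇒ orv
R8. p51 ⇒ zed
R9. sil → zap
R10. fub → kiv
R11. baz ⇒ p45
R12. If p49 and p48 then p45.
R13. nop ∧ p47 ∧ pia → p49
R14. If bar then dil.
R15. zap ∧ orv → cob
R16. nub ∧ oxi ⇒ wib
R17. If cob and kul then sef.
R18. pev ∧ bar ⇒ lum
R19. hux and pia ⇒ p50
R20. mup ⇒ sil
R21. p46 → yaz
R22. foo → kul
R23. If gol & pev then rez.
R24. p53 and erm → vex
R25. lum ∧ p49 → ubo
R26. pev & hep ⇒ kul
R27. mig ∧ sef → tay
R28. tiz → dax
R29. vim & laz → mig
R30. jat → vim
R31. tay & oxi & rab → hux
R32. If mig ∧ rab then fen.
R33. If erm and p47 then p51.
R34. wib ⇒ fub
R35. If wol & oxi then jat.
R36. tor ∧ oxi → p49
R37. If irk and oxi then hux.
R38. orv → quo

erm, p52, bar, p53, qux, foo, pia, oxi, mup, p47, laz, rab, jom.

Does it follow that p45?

Yes

nub  (by R2: laz, rab)
nop  (by R5: bar, p47)
orv  (by R7: qux)
p49  (by R13: nop, p47, pia)
wib  (by R16: nub, oxi)
sil  (by R20: mup)
kul  (by R22: foo)
vex  (by R24: p53, erm)
p51  (by R33: erm, p47)
fub  (by R34: wib)
wol  (by R4: vex, foo)
zed  (by R8: p51)
zap  (by R9: sil)
kiv  (by R10: fub)
cob  (by R15: zap, orv)
sef  (by R17: cob, kul)
jat  (by R35: wol, oxi)
pev  (by R1: zed, p47)
gax  (by R3: kiv, erm)
lum  (by R18: pev, bar)
ubo  (by R25: lum, p49)
vim  (by R30: jat)
mig  (by R29: vim, laz)
tay  (by R27: mig, sef)
hux  (by R31: tay, oxi, rab)
p50  (by R19: hux, pia)
baz  (by R6: p50, gax, ubo)
p45  (by R11: baz)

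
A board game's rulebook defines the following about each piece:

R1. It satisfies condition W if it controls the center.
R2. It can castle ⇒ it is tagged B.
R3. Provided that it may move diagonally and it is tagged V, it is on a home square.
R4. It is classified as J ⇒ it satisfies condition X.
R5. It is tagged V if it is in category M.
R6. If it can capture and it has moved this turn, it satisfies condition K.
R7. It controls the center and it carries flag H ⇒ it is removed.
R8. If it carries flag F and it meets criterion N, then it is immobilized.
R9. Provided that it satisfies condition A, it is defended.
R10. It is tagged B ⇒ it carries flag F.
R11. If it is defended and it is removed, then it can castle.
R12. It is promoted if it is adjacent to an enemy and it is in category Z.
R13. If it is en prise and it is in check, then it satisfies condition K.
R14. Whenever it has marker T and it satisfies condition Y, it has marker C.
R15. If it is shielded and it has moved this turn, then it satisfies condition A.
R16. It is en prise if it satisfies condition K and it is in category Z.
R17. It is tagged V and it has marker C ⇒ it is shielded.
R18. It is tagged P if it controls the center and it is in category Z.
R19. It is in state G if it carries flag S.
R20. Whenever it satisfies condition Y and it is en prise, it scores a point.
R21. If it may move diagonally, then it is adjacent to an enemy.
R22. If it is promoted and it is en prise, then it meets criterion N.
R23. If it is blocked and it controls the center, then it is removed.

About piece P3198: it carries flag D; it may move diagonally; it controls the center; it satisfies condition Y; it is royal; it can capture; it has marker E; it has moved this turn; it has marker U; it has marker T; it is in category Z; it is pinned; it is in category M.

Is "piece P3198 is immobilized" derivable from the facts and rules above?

No

Forward chaining from the given facts derives: satisfies condition W, is tagged V, satisfies condition K, has marker C, is en prise, is shielded, is tagged P, scores a point, is adjacent to an enemy, is on a home square, is promoted, satisfies condition A, meets criterion N, is defended.
The only rule concluding "it is immobilized" is R8, which needs "it carries flag F"; that is never established.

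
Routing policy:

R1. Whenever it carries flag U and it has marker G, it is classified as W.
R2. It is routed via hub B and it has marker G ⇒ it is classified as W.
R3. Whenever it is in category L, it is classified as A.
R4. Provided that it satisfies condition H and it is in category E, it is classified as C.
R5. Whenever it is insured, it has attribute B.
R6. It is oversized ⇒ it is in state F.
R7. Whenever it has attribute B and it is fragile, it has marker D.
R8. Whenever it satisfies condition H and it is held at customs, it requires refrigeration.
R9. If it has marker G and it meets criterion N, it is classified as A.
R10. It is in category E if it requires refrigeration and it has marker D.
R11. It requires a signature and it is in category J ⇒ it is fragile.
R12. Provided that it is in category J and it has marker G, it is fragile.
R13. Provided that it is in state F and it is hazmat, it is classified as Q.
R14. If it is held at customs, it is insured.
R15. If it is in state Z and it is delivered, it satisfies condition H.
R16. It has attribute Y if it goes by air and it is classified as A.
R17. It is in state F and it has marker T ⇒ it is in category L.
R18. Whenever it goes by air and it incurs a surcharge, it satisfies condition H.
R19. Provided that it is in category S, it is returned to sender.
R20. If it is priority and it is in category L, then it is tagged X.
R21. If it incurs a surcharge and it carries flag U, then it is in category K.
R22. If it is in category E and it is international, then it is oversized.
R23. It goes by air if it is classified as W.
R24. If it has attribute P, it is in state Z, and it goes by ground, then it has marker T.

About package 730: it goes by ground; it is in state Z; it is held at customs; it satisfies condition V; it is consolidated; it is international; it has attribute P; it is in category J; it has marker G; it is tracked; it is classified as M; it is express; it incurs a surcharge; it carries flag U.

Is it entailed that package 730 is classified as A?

Yes

By R1 (it carries flag U, it has marker G): it is classified as W.
By R12 (it is in category J, it has marker G): it is fragile.
By R14 (it is held at customs): it is insured.
By R23 (it is classified as W): it goes by air.
By R24 (it has attribute P, it is in state Z, it goes by ground): it has marker T.
By R5 (it is insured): it has attribute B.
By R7 (it has attribute B, it is fragile): it has marker D.
By R18 (it goes by air, it incurs a surcharge): it satisfies condition H.
By R8 (it satisfies condition H, it is held at customs): it requires refrigeration.
By R10 (it requires refrigeration, it has marker D): it is in category E.
By R22 (it is in category E, it is international): it is oversized.
By R6 (it is oversized): it is in state F.
By R17 (it is in state F, it has marker T): it is in category L.
By R3 (it is in category L): it is classified as A.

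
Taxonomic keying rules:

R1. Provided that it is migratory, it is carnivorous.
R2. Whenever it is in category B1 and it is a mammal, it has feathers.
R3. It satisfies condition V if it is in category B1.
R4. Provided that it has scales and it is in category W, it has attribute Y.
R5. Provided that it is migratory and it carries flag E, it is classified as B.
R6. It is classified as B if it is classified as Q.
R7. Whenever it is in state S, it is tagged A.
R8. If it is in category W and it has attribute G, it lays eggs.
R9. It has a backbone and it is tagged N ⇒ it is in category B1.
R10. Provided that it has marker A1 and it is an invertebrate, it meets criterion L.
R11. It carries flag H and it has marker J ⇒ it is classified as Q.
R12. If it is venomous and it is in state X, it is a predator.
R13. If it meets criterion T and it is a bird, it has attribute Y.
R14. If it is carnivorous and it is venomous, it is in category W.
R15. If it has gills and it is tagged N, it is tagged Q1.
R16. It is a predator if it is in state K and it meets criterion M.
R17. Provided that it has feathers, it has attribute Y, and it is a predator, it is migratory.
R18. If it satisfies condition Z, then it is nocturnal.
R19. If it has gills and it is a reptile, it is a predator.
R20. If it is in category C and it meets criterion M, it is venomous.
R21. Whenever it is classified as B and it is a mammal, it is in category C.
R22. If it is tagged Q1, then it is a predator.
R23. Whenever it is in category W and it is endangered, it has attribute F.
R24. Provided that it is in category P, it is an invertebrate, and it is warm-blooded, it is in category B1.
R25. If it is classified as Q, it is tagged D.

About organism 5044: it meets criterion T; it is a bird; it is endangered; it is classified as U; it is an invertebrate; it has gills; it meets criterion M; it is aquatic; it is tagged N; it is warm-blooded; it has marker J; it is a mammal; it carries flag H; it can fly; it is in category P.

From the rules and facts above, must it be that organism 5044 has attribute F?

Yes

By R11 (it carries flag H, it has marker J): it is classified as Q.
By R13 (it meets criterion T, it is a bird): it has attribute Y.
By R15 (it has gills, it is tagged N): it is tagged Q1.
By R22 (it is tagged Q1): it is a predator.
By R24 (it is in category P, it is an invertebrate, it is warm-blooded): it is in category B1.
By R2 (it is in category B1, it is a mammal): it has feathers.
By R6 (it is classified as Q): it is classified as B.
By R17 (it has feathers, it has attribute Y, it is a predator): it is migratory.
By R21 (it is classified as B, it is a mammal): it is in category C.
By R1 (it is migratory): it is carnivorous.
By R20 (it is in category C, it meets criterion M): it is venomous.
By R14 (it is carnivorous, it is venomous): it is in category W.
By R23 (it is in category W, it is endangered): it has attribute F.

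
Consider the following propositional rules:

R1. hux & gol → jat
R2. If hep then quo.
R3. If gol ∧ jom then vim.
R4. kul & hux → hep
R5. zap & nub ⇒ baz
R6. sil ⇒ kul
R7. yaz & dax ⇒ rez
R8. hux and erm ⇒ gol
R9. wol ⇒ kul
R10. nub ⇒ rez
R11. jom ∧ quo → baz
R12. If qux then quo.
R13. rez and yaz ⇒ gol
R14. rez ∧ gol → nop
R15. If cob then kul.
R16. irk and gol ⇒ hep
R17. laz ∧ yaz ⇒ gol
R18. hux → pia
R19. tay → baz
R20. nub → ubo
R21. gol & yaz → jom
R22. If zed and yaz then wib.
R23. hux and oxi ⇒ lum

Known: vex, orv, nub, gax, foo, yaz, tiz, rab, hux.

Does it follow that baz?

No

Forward chaining from the given facts derives: rez, gol, nop, pia, ubo, jom, jat, vim.
Rules concluding baz: R5 needs zap; R11 needs quo; R19 needs tay — none of these are established.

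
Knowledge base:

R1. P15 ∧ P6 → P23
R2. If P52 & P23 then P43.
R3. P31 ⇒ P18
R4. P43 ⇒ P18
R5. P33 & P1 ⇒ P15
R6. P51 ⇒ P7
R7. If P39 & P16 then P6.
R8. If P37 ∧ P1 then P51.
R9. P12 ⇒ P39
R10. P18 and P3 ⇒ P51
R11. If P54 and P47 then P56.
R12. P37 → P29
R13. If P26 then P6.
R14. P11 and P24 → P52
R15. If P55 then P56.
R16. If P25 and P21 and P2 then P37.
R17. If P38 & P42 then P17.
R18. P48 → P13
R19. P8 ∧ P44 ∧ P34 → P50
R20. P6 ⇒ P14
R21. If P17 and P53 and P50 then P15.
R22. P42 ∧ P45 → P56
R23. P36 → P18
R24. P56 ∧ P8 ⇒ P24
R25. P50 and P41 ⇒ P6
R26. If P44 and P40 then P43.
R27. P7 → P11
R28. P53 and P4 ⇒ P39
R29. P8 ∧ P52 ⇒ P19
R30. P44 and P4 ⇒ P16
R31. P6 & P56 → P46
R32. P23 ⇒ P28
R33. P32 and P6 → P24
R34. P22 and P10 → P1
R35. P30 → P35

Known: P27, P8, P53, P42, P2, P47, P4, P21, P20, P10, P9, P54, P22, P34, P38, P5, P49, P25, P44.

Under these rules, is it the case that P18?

Yes

P56  (by R11: P54, P47)
P37  (by R16: P25, P21, P2)
P17  (by R17: P38, P42)
P50  (by R19: P8, P44, P34)
P15  (by R21: P17, P53, P50)
P24  (by R24: P56, P8)
P39  (by R28: P53, P4)
P16  (by R30: P44, P4)
P1  (by R34: P22, P10)
P6  (by R7: P39, P16)
P51  (by R8: P37, P1)
P23  (by R1: P15, P6)
P7  (by R6: P51)
P11  (by R27: P7)
P52  (by R14: P11, P24)
P43  (by R2: P52, P23)
P18  (by R4: P43)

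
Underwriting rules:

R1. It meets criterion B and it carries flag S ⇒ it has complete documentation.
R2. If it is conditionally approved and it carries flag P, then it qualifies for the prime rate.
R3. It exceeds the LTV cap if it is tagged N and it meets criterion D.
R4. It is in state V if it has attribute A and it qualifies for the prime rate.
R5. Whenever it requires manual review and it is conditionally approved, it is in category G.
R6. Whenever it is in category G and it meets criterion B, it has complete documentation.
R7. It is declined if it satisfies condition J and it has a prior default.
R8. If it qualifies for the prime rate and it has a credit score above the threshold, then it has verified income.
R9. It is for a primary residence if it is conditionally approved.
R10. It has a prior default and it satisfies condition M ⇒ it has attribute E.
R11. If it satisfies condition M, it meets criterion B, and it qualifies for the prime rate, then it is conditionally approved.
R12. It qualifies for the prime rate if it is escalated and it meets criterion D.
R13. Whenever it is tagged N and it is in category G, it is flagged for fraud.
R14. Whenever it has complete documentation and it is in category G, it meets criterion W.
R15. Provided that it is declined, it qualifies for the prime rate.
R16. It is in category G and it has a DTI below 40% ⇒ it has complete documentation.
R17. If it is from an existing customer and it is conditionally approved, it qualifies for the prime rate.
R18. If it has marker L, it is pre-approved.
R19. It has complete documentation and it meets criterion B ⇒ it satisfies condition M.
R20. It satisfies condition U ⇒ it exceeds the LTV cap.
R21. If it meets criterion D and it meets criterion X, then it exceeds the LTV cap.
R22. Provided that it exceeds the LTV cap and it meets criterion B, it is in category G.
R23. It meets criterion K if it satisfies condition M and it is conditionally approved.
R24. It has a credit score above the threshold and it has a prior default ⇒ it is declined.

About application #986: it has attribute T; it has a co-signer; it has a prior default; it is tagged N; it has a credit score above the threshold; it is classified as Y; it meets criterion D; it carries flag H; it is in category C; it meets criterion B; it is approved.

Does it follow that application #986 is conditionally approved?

By R3 (it is tagged N, it meets criterion D): it exceeds the LTV cap.
By R22 (it exceeds the LTV cap, it meets criterion B): it is in category G.
By R24 (it has a credit score above the threshold, it has a prior default): it is declined.
By R6 (it is in category G, it meets criterion B): it has complete documentation.
By R15 (it is declined): it qualifies for the prime rate.
By R19 (it has complete documentation, it meets criterion B): it satisfies condition M.
By R11 (it satisfies condition M, it meets criterion B, it qualifies for the prime rate): it is conditionally approved.

Yes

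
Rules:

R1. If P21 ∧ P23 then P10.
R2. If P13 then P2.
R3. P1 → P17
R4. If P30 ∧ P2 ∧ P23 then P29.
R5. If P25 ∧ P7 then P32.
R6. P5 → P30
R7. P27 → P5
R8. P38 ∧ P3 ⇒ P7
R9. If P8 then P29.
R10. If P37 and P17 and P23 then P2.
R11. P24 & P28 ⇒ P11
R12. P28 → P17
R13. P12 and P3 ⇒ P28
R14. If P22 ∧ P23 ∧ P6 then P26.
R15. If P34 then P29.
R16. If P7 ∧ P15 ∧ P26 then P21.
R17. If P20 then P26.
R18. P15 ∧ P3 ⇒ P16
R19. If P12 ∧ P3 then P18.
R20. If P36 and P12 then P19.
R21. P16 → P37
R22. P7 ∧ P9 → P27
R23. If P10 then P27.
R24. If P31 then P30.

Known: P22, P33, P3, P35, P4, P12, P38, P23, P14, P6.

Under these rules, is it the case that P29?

No

Forward chaining from the given facts derives: P7, P28, P26, P18, P17.
Rules concluding P29: R4 needs P30; R9 needs P8; R15 needs P34 — none of these are established.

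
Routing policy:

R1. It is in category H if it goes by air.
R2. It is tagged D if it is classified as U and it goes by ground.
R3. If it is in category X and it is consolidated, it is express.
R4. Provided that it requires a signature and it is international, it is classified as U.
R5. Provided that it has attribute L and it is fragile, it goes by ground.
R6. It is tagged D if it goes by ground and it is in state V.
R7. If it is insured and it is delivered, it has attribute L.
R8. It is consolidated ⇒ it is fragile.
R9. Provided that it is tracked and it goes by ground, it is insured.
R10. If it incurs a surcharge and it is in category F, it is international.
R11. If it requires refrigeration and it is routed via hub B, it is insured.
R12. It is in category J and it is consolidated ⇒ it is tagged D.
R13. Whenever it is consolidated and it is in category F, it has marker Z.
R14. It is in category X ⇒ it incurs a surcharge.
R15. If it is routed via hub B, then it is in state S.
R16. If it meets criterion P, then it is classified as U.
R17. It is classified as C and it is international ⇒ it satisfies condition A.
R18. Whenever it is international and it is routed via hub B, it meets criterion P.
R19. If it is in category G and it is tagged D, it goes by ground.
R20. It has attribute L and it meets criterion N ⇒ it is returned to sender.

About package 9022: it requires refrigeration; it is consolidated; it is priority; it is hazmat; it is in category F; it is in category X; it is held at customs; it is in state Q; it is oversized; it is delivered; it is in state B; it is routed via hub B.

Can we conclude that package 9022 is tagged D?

Yes

By R8 (it is consolidated): it is fragile.
By R11 (it requires refrigeration, it is routed via hub B): it is insured.
By R14 (it is in category X): it incurs a surcharge.
By R7 (it is insured, it is delivered): it has attribute L.
By R10 (it incurs a surcharge, it is in category F): it is international.
By R18 (it is international, it is routed via hub B): it meets criterion P.
By R5 (it has attribute L, it is fragile): it goes by ground.
By R16 (it meets criterion P): it is classified as U.
By R2 (it is classified as U, it goes by ground): it is tagged D.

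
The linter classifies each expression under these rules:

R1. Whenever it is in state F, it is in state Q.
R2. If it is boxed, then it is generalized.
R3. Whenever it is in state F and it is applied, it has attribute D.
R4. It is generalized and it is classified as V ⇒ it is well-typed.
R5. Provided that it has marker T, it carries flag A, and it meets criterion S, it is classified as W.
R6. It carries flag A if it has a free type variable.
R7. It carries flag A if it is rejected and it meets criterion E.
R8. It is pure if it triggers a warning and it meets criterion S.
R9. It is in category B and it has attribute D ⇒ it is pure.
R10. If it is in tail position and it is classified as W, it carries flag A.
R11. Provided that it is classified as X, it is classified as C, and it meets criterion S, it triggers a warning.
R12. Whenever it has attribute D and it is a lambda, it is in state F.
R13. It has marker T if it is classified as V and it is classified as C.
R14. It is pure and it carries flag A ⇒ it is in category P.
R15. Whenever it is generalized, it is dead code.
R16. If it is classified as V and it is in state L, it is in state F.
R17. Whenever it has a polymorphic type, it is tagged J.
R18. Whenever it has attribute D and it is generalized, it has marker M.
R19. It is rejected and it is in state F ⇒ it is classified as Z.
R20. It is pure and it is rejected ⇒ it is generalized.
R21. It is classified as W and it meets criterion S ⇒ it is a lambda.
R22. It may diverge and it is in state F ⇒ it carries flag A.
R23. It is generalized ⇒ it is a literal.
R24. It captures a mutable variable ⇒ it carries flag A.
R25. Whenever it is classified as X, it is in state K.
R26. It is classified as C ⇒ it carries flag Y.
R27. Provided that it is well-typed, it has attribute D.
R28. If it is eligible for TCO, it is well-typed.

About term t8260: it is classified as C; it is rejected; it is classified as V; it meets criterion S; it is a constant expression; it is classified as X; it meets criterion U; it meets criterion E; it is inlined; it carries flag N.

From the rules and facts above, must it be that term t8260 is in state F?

By R7 (it is rejected, it meets criterion E): it carries flag A.
By R11 (it is classified as X, it is classified as C, it meets criterion S): it triggers a warning.
By R13 (it is classified as V, it is classified as C): it has marker T.
By R5 (it has marker T, it carries flag A, it meets criterion S): it is classified as W.
By R8 (it triggers a warning, it meets criterion S): it is pure.
By R20 (it is pure, it is rejected): it is generalized.
By R21 (it is classified as W, it meets criterion S): it is a lambda.
By R4 (it is generalized, it is classified as V): it is well-typed.
By R27 (it is well-typed): it has attribute D.
By R12 (it has attribute D, it is a lambda): it is in state F.

Yes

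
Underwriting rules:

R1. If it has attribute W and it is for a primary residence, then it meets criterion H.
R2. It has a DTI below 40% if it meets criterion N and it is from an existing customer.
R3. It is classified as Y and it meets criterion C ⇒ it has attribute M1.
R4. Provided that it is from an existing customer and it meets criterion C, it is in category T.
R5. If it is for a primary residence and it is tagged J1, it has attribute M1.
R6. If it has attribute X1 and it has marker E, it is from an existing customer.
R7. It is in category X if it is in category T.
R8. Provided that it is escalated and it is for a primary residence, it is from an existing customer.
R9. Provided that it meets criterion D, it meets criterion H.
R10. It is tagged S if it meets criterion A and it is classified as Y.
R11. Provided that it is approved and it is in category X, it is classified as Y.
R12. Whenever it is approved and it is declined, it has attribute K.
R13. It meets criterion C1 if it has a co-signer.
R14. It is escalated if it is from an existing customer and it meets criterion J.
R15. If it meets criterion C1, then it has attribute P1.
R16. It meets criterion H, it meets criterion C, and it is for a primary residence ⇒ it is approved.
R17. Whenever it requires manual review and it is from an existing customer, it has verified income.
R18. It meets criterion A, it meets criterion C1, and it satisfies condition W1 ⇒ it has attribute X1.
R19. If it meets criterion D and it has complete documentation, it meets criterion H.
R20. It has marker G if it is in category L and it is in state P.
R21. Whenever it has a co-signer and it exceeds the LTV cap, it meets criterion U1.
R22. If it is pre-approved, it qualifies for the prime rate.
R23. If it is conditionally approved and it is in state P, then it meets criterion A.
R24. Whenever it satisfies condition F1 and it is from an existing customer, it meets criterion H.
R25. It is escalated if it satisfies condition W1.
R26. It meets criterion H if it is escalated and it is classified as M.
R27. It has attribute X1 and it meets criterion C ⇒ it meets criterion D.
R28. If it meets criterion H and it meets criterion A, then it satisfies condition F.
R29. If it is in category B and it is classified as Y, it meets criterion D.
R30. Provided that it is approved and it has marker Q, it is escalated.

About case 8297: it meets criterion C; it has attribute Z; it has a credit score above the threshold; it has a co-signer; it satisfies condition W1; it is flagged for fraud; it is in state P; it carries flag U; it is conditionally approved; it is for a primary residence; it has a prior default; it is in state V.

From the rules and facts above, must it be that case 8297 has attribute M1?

By R13 (it has a co-signer): it meets criterion C1.
By R23 (it is conditionally approved, it is in state P): it meets criterion A.
By R25 (it satisfies condition W1): it is escalated.
By R8 (it is escalated, it is for a primary residence): it is from an existing customer.
By R18 (it meets criterion A, it meets criterion C1, it satisfies condition W1): it has attribute X1.
By R27 (it has attribute X1, it meets criterion C): it meets criterion D.
By R4 (it is from an existing customer, it meets criterion C): it is in category T.
By R7 (it is in category T): it is in category X.
By R9 (it meets criterion D): it meets criterion H.
By R16 (it meets criterion H, it meets criterion C, it is for a primary residence): it is approved.
By R11 (it is approved, it is in category X): it is classified as Y.
By R3 (it is classified as Y, it meets criterion C): it has attribute M1.

Yes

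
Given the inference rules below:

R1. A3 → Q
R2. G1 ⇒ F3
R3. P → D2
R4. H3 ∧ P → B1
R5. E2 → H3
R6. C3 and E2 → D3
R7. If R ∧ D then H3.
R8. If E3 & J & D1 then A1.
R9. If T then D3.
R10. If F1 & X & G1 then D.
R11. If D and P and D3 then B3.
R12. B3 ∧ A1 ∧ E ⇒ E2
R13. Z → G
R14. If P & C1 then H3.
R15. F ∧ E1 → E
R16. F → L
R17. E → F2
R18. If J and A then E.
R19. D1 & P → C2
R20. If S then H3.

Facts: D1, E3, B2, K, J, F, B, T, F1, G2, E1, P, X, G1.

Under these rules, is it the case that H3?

Yes

A1  (by R8: E3, J, D1)
D3  (by R9: T)
D  (by R10: F1, X, G1)
B3  (by R11: D, P, D3)
E  (by R15: F, E1)
E2  (by R12: B3, A1, E)
H3  (by R5: E2)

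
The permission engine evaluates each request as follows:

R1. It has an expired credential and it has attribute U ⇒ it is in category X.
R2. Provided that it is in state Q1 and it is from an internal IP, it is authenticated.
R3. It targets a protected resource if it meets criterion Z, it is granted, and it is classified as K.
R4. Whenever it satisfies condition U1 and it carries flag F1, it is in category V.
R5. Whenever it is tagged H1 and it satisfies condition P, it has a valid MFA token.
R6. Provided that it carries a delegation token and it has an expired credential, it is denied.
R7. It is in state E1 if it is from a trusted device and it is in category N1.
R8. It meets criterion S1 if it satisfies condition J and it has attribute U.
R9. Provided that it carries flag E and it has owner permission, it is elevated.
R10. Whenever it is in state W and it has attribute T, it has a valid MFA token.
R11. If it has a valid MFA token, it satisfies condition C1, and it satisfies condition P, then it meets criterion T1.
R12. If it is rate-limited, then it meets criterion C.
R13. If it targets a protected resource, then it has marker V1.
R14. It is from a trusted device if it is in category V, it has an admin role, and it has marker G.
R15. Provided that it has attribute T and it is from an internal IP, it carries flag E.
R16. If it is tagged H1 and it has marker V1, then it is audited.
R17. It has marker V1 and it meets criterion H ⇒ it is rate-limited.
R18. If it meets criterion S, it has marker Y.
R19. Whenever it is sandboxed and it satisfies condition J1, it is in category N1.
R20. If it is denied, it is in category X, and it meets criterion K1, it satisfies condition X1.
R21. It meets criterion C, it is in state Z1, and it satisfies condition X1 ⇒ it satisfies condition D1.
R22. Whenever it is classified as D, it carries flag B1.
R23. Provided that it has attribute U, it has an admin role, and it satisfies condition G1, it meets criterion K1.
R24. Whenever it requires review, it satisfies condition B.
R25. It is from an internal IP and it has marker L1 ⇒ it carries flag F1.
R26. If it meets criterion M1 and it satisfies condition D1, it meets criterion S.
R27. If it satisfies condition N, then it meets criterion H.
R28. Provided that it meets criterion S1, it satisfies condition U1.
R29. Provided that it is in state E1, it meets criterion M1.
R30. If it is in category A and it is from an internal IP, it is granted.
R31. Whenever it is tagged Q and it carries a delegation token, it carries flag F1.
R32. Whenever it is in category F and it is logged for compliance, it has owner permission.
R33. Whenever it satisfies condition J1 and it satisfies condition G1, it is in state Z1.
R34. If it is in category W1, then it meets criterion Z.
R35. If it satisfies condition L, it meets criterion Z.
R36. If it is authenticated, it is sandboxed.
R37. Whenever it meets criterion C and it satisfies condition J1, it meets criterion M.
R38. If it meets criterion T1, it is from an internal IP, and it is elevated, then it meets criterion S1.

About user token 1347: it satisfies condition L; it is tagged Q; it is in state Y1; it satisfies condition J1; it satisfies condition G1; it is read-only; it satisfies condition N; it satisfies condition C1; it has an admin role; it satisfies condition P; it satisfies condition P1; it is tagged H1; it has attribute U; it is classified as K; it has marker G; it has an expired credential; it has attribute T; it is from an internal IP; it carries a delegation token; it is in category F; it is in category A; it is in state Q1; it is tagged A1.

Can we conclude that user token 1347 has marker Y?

Forward chaining from the given facts derives: is in category X, is authenticated, has a valid MFA token, is denied, meets criterion T1, carries flag E, meets criterion K1, meets criterion H, is granted, carries flag F1, is in state Z1, meets criterion Z, is sandboxed, targets a protected resource, has marker V1, is audited, is rate-limited, is in category N1, satisfies condition X1, meets criterion C, satisfies condition D1, meets criterion M.
The only rule concluding "it has marker Y" is R18, which needs "it meets criterion S"; that is never established.

No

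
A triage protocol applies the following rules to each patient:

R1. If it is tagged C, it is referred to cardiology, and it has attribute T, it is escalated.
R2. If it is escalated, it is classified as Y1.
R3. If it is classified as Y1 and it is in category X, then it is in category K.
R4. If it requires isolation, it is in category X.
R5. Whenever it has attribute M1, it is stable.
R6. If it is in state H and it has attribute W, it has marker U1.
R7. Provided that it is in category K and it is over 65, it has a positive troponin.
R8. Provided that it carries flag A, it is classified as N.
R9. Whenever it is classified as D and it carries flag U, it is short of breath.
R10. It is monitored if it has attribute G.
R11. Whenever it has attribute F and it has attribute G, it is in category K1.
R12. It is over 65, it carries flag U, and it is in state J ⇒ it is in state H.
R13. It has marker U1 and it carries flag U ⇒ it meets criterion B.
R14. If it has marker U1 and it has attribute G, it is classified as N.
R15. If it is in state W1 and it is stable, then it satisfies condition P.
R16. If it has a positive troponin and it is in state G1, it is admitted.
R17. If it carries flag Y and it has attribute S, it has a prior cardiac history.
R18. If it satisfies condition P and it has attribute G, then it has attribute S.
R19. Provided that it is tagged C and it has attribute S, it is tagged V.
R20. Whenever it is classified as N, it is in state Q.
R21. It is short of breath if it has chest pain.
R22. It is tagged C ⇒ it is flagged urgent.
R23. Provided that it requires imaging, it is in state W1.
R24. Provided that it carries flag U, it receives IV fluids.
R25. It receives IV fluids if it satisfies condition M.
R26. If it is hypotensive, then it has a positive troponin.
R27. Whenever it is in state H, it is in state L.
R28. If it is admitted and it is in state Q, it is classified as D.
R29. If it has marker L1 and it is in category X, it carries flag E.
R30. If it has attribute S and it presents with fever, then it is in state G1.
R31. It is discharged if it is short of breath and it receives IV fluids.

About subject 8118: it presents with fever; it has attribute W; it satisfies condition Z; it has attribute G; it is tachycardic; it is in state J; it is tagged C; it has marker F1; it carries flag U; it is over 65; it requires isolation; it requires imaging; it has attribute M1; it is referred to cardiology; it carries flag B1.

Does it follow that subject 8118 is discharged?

Forward chaining from the given facts derives: is in category X, is stable, is monitored, is in state H, is flagged urgent, is in state W1, receives IV fluids, is in state L, has marker U1, meets criterion B, is classified as N, satisfies condition P, has attribute S, is tagged V, is in state Q, is in state G1.
The only rule concluding "it is discharged" is R31, which needs "it is short of breath"; that is never established.

No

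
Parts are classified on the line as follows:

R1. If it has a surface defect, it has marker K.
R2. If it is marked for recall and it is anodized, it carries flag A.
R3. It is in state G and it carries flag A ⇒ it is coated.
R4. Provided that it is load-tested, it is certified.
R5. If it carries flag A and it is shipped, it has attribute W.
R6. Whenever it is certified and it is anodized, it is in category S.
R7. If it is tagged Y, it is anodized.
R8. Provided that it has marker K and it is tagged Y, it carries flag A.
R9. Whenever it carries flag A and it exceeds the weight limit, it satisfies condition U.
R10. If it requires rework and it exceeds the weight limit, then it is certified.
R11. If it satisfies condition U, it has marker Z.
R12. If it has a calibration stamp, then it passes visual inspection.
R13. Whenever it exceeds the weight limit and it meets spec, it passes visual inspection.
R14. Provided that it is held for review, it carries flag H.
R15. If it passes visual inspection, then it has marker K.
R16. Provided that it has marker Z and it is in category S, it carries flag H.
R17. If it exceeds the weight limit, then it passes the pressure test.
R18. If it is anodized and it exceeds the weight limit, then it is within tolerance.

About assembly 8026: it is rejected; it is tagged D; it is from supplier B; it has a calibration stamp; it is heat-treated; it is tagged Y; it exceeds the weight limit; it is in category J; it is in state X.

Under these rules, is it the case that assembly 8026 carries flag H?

No

Forward chaining from the given facts derives: is anodized, passes visual inspection, has marker K, passes the pressure test, is within tolerance, carries flag A, satisfies condition U, has marker Z.
Rules concluding "it carries flag H": R14 needs "it is held for review"; R16 needs "it is in category S" — none of these are established.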